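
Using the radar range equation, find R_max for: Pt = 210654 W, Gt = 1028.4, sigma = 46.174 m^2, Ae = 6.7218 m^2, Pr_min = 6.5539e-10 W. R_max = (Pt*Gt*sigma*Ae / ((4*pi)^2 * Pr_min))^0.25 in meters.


R^4 = 210654*1028.4*46.174*6.7218 / ((4*pi)^2 * 6.5539e-10) = 6.496738e+17
R_max = 6.496738e+17^0.25 = 28391 m

28391 m


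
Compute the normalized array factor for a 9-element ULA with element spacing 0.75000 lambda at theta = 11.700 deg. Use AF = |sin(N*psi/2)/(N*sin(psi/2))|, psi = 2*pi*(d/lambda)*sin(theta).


psi = 2*pi*0.75000*sin(11.700 deg) = 0.9556126 rad
AF = |sin(9*0.9556126/2) / (9*sin(0.9556126/2))| = 0.2214

0.2214


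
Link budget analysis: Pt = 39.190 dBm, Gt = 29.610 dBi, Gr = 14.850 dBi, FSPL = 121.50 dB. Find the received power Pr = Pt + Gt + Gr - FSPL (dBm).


Pr = 39.190 + 29.610 + 14.850 - 121.50 = -37.85 dBm

-37.85 dBm


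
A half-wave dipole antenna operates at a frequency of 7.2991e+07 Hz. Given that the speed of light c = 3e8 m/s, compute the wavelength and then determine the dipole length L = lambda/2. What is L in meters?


lambda = c / f = 3.0000e+08 / 7.2991e+07 = 4.110096 m
L = lambda / 2 = 4.110096 / 2 = 2.055 m

2.055 m


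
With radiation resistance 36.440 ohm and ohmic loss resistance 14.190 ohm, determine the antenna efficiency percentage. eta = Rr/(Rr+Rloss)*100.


eta = 36.440 / (36.440 + 14.190) * 100 = 71.97%

71.97%


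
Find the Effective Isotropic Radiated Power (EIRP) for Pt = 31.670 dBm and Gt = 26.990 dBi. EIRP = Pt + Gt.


EIRP = Pt + Gt = 31.670 + 26.990 = 58.66 dBm

58.66 dBm


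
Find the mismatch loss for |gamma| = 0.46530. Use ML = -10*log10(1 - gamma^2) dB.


ML = -10 * log10(1 - 0.46530^2) = -10 * log10(0.78349591) = 1.060 dB

1.060 dB


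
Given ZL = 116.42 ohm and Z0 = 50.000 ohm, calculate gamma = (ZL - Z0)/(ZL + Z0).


gamma = (116.42 - 50.000) / (116.42 + 50.000) = 0.3991

0.3991


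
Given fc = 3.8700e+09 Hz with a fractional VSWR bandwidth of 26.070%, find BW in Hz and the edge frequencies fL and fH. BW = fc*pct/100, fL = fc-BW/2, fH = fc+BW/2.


BW = 3.8700e+09 * 26.070/100 = 1.008909e+09 Hz
fL = 3.8700e+09 - 1.008909e+09/2 = 3.366e+09 Hz
fH = 3.8700e+09 + 1.008909e+09/2 = 4.374e+09 Hz

BW=1.009e+09 Hz, fL=3.366e+09 Hz, fH=4.374e+09 Hz


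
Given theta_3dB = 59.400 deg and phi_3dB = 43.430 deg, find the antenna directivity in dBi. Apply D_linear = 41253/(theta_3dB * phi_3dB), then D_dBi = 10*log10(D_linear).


D_linear = 41253 / (59.400 * 43.430) = 15.99113
D_dBi = 10 * log10(15.99113) = 12.04 dBi

12.04 dBi


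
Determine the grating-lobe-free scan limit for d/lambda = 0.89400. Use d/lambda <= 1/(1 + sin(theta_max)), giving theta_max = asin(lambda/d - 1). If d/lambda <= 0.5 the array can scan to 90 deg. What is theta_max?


lambda/d - 1 = 1/0.89400 - 1 = 0.1185682
theta_max = asin(0.1185682) = 6.809 deg

6.809 deg


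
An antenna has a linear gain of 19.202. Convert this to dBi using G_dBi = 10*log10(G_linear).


G_dBi = 10 * log10(19.202) = 12.83 dBi

12.83 dBi


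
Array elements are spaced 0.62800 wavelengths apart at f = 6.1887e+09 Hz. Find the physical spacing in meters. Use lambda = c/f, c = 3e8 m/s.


lambda = c / f = 3.0000e+08 / 6.1887e+09 = 0.04847545 m
d = 0.62800 * 0.04847545 = 0.03044 m

0.03044 m


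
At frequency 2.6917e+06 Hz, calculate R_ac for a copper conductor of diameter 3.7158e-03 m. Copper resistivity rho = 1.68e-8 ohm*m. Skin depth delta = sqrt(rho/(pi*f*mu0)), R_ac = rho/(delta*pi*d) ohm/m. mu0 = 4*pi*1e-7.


delta = sqrt(1.68e-8 / (pi * 2.6917e+06 * 4*pi*1e-7)) = 3.976138e-05 m
R_ac = 1.68e-8 / (3.976138e-05 * pi * 3.7158e-03) = 0.03619 ohm/m

0.03619 ohm/m


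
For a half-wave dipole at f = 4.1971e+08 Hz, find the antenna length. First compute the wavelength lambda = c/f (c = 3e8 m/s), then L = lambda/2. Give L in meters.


lambda = c / f = 3.0000e+08 / 4.1971e+08 = 0.7147793 m
L = lambda / 2 = 0.7147793 / 2 = 0.3574 m

0.3574 m


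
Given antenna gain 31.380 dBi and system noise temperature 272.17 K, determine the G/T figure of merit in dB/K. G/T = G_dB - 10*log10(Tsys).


G/T = 31.380 - 10*log10(272.17) = 31.380 - 24.34840 = 7.032 dB/K

7.032 dB/K


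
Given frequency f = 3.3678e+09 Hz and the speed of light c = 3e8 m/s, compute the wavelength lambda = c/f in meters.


lambda = c / f = 3.0000e+08 / 3.3678e+09 = 0.08908 m

0.08908 m


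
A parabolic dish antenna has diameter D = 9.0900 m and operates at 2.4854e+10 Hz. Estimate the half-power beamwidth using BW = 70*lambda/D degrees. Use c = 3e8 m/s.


lambda = c / f = 3.0000e+08 / 2.4854e+10 = 0.01207049 m
BW = 70 * 0.01207049 / 9.0900 = 0.09295 deg

0.09295 deg


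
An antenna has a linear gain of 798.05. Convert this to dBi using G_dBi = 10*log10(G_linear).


G_dBi = 10 * log10(798.05) = 29.02 dBi

29.02 dBi


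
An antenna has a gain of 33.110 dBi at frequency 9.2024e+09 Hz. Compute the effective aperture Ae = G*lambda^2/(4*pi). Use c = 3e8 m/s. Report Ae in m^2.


lambda = c / f = 3.0000e+08 / 9.2024e+09 = 0.03260019 m
G_linear = 10^(33.110/10) = 2046.445
Ae = G_linear * lambda^2 / (4*pi) = 2046.445 * 0.03260019^2 / (4*pi) = 0.1731 m^2

0.1731 m^2


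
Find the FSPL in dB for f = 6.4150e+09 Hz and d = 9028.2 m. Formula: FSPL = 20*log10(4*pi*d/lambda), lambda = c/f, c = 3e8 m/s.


lambda = c / f = 3.0000e+08 / 6.4150e+09 = 0.04676539 m
FSPL = 20 * log10(4*pi*9028.2/0.04676539) = 127.7 dB

127.7 dB


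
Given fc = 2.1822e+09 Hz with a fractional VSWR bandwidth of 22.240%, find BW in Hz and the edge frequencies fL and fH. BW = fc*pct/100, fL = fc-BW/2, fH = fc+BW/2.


BW = 2.1822e+09 * 22.240/100 = 4.853213e+08 Hz
fL = 2.1822e+09 - 4.853213e+08/2 = 1.940e+09 Hz
fH = 2.1822e+09 + 4.853213e+08/2 = 2.425e+09 Hz

BW=4.853e+08 Hz, fL=1.940e+09 Hz, fH=2.425e+09 Hz


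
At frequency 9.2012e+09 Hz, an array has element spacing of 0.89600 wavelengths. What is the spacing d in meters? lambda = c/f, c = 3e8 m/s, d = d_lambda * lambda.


lambda = c / f = 3.0000e+08 / 9.2012e+09 = 0.03260444 m
d = 0.89600 * 0.03260444 = 0.02921 m

0.02921 m


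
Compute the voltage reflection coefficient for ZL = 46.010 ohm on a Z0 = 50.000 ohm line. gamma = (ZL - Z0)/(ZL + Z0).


gamma = (46.010 - 50.000) / (46.010 + 50.000) = -0.04156

-0.04156


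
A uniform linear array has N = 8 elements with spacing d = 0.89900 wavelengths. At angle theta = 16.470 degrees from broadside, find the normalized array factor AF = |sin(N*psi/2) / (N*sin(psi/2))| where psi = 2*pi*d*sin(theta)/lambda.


psi = 2*pi*0.89900*sin(16.470 deg) = 1.601448 rad
AF = |sin(8*1.601448/2) / (8*sin(1.601448/2))| = 0.02130

0.02130


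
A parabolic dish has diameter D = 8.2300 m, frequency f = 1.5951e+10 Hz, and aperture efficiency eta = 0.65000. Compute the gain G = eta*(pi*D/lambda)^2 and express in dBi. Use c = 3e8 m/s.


lambda = c / f = 3.0000e+08 / 1.5951e+10 = 0.01880760 m
G_linear = 0.65000 * (pi * 8.2300 / 0.01880760)^2 = 1.228418e+06
G_dBi = 10 * log10(1.228418e+06) = 60.89 dBi

60.89 dBi


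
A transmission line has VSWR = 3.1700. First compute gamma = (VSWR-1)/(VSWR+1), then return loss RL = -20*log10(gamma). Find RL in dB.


gamma = (3.1700 - 1) / (3.1700 + 1) = 0.5203837
RL = -20 * log10(0.5203837) = 5.674 dB

5.674 dB


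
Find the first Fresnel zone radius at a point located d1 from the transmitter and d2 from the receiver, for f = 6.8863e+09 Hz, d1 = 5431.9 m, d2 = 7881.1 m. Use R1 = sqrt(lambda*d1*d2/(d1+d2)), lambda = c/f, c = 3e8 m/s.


lambda = c / f = 3.0000e+08 / 6.8863e+09 = 0.04356476 m
R1 = sqrt(0.04356476 * 5431.9 * 7881.1 / (5431.9 + 7881.1)) = 11.84 m

11.84 m


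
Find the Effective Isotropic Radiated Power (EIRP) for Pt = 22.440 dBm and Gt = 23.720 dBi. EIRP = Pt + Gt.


EIRP = Pt + Gt = 22.440 + 23.720 = 46.16 dBm

46.16 dBm


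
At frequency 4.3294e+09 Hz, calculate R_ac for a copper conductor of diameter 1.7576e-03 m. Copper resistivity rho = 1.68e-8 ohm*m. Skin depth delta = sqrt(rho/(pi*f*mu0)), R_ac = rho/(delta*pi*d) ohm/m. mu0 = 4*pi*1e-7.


delta = sqrt(1.68e-8 / (pi * 4.3294e+09 * 4*pi*1e-7)) = 9.914274e-07 m
R_ac = 1.68e-8 / (9.914274e-07 * pi * 1.7576e-03) = 3.069 ohm/m

3.069 ohm/m


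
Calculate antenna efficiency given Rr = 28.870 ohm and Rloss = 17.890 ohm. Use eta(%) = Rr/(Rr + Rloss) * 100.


eta = 28.870 / (28.870 + 17.890) * 100 = 61.74%

61.74%


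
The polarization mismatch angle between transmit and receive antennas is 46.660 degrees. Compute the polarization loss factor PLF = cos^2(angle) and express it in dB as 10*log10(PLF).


PLF_linear = cos^2(46.660 deg) = 0.4710437
PLF_dB = 10 * log10(0.4710437) = -3.269 dB

-3.269 dB


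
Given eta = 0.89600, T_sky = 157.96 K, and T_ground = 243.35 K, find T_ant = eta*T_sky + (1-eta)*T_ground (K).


T_ant = 0.89600 * 157.96 + (1 - 0.89600) * 243.35 = 166.8 K

166.8 K


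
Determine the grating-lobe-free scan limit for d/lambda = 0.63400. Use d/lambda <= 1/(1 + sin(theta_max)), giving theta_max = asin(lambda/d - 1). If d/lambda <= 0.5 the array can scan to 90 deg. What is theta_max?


lambda/d - 1 = 1/0.63400 - 1 = 0.5772871
theta_max = asin(0.5772871) = 35.26 deg

35.26 deg


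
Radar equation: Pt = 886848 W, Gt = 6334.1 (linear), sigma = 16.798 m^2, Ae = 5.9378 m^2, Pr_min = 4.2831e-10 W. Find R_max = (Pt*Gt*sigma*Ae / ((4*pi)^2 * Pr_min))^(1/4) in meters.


R^4 = 886848*6334.1*16.798*5.9378 / ((4*pi)^2 * 4.2831e-10) = 8.283985e+18
R_max = 8.283985e+18^0.25 = 53649 m

53649 m


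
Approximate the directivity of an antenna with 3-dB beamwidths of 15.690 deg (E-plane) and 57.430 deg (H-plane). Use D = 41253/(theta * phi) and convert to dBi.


D_linear = 41253 / (15.690 * 57.430) = 45.78190
D_dBi = 10 * log10(45.78190) = 16.61 dBi

16.61 dBi


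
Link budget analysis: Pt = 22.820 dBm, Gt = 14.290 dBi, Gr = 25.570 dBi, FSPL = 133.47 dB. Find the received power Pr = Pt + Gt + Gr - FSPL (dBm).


Pr = 22.820 + 14.290 + 25.570 - 133.47 = -70.79 dBm

-70.79 dBm


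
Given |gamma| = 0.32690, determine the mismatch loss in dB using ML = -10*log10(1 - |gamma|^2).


ML = -10 * log10(1 - 0.32690^2) = -10 * log10(0.89313639) = 0.4908 dB

0.4908 dB


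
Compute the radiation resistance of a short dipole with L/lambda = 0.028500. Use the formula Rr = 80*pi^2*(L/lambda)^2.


Rr = 80 * pi^2 * (0.028500)^2 = 80 * 9.869604 * 8.122500e-04 = 0.6413 ohm

0.6413 ohm


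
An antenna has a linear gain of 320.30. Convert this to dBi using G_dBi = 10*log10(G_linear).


G_dBi = 10 * log10(320.30) = 25.06 dBi

25.06 dBi


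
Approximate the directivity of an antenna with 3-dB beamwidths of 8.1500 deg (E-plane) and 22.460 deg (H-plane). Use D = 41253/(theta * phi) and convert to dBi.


D_linear = 41253 / (8.1500 * 22.460) = 225.3659
D_dBi = 10 * log10(225.3659) = 23.53 dBi

23.53 dBi


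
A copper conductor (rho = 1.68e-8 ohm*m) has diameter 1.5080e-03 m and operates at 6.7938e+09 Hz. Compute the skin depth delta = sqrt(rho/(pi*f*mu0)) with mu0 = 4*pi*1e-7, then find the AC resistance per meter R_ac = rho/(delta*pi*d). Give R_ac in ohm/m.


delta = sqrt(1.68e-8 / (pi * 6.7938e+09 * 4*pi*1e-7)) = 7.914407e-07 m
R_ac = 1.68e-8 / (7.914407e-07 * pi * 1.5080e-03) = 4.481 ohm/m

4.481 ohm/m


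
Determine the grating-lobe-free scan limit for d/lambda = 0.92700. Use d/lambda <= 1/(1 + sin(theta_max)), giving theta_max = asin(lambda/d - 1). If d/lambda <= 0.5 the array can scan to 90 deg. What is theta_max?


lambda/d - 1 = 1/0.92700 - 1 = 0.07874865
theta_max = asin(0.07874865) = 4.517 deg

4.517 deg


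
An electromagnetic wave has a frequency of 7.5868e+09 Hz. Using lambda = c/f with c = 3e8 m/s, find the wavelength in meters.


lambda = c / f = 3.0000e+08 / 7.5868e+09 = 0.03954 m

0.03954 m


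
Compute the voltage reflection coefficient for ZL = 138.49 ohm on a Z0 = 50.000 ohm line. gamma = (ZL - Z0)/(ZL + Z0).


gamma = (138.49 - 50.000) / (138.49 + 50.000) = 0.4695

0.4695


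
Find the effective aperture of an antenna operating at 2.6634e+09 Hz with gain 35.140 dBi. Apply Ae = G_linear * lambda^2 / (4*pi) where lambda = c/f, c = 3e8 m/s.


lambda = c / f = 3.0000e+08 / 2.6634e+09 = 0.1126380 m
G_linear = 10^(35.140/10) = 3265.878
Ae = G_linear * lambda^2 / (4*pi) = 3265.878 * 0.1126380^2 / (4*pi) = 3.297 m^2

3.297 m^2


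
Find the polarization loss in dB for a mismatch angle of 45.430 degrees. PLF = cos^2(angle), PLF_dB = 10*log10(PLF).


PLF_linear = cos^2(45.430 deg) = 0.4924954
PLF_dB = 10 * log10(0.4924954) = -3.076 dB

-3.076 dB


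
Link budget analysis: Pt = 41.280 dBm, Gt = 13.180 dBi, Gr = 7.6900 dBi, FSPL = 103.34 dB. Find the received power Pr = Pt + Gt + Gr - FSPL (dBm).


Pr = 41.280 + 13.180 + 7.6900 - 103.34 = -41.19 dBm

-41.19 dBm


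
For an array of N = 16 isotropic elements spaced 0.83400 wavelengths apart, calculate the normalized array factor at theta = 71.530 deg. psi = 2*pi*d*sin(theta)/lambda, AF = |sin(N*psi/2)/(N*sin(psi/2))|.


psi = 2*pi*0.83400*sin(71.530 deg) = 4.970253 rad
AF = |sin(16*4.970253/2) / (16*sin(4.970253/2))| = 0.09025

0.09025


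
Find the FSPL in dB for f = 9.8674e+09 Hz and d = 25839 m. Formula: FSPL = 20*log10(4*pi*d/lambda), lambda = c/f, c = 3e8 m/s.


lambda = c / f = 3.0000e+08 / 9.8674e+09 = 0.03040315 m
FSPL = 20 * log10(4*pi*25839/0.03040315) = 140.6 dB

140.6 dB


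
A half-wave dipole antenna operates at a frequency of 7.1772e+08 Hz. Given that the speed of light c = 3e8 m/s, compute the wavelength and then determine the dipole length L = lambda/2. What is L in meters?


lambda = c / f = 3.0000e+08 / 7.1772e+08 = 0.4179903 m
L = lambda / 2 = 0.4179903 / 2 = 0.2090 m

0.2090 m


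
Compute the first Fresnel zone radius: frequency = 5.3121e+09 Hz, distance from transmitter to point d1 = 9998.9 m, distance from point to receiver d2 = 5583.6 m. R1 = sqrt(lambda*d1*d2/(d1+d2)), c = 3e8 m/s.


lambda = c / f = 3.0000e+08 / 5.3121e+09 = 0.05647484 m
R1 = sqrt(0.05647484 * 9998.9 * 5583.6 / (9998.9 + 5583.6)) = 14.22 m

14.22 m


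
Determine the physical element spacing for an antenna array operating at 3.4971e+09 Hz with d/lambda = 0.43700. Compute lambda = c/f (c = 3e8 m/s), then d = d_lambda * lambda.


lambda = c / f = 3.0000e+08 / 3.4971e+09 = 0.08578537 m
d = 0.43700 * 0.08578537 = 0.03749 m

0.03749 m


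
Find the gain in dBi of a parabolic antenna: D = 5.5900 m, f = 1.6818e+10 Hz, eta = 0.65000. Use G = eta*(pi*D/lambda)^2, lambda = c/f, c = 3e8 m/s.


lambda = c / f = 3.0000e+08 / 1.6818e+10 = 0.01783803 m
G_linear = 0.65000 * (pi * 5.5900 / 0.01783803)^2 = 630003.5
G_dBi = 10 * log10(630003.5) = 57.99 dBi

57.99 dBi


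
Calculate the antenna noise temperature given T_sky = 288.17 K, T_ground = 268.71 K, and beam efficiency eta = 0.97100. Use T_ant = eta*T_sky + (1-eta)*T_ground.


T_ant = 0.97100 * 288.17 + (1 - 0.97100) * 268.71 = 287.6 K

287.6 K


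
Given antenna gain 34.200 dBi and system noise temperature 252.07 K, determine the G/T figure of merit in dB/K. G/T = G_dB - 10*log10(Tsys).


G/T = 34.200 - 10*log10(252.07) = 34.200 - 24.01521 = 10.18 dB/K

10.18 dB/K


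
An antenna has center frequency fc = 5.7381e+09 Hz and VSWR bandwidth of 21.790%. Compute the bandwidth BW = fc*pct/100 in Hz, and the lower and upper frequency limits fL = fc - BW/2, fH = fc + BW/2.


BW = 5.7381e+09 * 21.790/100 = 1.250332e+09 Hz
fL = 5.7381e+09 - 1.250332e+09/2 = 5.113e+09 Hz
fH = 5.7381e+09 + 1.250332e+09/2 = 6.363e+09 Hz

BW=1.250e+09 Hz, fL=5.113e+09 Hz, fH=6.363e+09 Hz


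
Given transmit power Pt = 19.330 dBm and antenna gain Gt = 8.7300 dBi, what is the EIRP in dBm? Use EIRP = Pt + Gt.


EIRP = Pt + Gt = 19.330 + 8.7300 = 28.06 dBm

28.06 dBm


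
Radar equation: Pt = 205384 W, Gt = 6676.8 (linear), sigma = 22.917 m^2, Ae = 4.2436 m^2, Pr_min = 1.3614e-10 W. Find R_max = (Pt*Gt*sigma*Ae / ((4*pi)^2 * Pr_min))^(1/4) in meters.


R^4 = 205384*6676.8*22.917*4.2436 / ((4*pi)^2 * 1.3614e-10) = 6.203285e+18
R_max = 6.203285e+18^0.25 = 49906 m

49906 m


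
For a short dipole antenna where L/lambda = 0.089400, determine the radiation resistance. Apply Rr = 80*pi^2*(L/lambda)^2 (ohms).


Rr = 80 * pi^2 * (0.089400)^2 = 80 * 9.869604 * 7.992360e-03 = 6.311 ohm

6.311 ohm


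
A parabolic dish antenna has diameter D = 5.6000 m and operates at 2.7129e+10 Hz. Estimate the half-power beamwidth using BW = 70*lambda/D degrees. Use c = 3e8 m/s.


lambda = c / f = 3.0000e+08 / 2.7129e+10 = 0.01105828 m
BW = 70 * 0.01105828 / 5.6000 = 0.1382 deg

0.1382 deg


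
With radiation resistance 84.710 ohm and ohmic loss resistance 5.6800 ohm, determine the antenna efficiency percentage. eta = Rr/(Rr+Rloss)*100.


eta = 84.710 / (84.710 + 5.6800) * 100 = 93.72%

93.72%


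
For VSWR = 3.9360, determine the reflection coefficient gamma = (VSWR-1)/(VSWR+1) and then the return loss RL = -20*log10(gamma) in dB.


gamma = (3.9360 - 1) / (3.9360 + 1) = 0.5948136
RL = -20 * log10(0.5948136) = 4.512 dB

4.512 dB


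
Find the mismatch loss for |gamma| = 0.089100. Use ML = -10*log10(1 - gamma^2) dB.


ML = -10 * log10(1 - 0.089100^2) = -10 * log10(0.99206119) = 0.03462 dB

0.03462 dB


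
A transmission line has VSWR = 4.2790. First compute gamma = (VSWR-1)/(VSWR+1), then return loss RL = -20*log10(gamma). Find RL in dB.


gamma = (4.2790 - 1) / (4.2790 + 1) = 0.6211404
RL = -20 * log10(0.6211404) = 4.136 dB

4.136 dB


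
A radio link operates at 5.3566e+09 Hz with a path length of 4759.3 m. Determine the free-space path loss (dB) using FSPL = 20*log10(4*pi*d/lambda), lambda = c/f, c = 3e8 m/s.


lambda = c / f = 3.0000e+08 / 5.3566e+09 = 0.05600568 m
FSPL = 20 * log10(4*pi*4759.3/0.05600568) = 120.6 dB

120.6 dB


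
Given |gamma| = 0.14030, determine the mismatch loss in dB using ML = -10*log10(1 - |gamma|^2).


ML = -10 * log10(1 - 0.14030^2) = -10 * log10(0.98031591) = 0.08634 dB

0.08634 dB


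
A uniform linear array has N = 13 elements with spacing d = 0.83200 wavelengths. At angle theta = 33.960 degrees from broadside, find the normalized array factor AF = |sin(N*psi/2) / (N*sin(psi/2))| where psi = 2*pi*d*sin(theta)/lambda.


psi = 2*pi*0.83200*sin(33.960 deg) = 2.920216 rad
AF = |sin(13*2.920216/2) / (13*sin(2.920216/2))| = 0.01018

0.01018


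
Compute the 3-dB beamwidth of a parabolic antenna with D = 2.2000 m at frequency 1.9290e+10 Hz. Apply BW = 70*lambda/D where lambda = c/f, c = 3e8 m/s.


lambda = c / f = 3.0000e+08 / 1.9290e+10 = 0.01555210 m
BW = 70 * 0.01555210 / 2.2000 = 0.4948 deg

0.4948 deg


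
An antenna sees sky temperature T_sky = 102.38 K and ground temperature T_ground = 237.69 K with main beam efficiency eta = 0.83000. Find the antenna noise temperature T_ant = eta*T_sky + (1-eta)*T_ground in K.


T_ant = 0.83000 * 102.38 + (1 - 0.83000) * 237.69 = 125.4 K

125.4 K


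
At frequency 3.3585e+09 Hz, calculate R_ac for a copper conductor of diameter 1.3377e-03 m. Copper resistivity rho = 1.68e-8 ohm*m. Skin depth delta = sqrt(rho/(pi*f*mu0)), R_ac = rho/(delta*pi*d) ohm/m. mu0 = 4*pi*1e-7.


delta = sqrt(1.68e-8 / (pi * 3.3585e+09 * 4*pi*1e-7)) = 1.125647e-06 m
R_ac = 1.68e-8 / (1.125647e-06 * pi * 1.3377e-03) = 3.551 ohm/m

3.551 ohm/m


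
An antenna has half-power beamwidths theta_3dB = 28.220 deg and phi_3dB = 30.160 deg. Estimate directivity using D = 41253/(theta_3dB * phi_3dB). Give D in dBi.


D_linear = 41253 / (28.220 * 30.160) = 48.46935
D_dBi = 10 * log10(48.46935) = 16.85 dBi

16.85 dBi


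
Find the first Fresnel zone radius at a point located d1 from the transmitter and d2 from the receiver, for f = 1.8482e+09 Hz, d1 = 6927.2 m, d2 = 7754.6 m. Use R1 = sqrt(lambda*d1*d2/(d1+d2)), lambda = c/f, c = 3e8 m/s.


lambda = c / f = 3.0000e+08 / 1.8482e+09 = 0.1623201 m
R1 = sqrt(0.1623201 * 6927.2 * 7754.6 / (6927.2 + 7754.6)) = 24.37 m

24.37 m


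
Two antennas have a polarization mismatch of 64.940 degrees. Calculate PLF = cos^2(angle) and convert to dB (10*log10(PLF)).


PLF_linear = cos^2(64.940 deg) = 0.1794091
PLF_dB = 10 * log10(0.1794091) = -7.462 dB

-7.462 dB


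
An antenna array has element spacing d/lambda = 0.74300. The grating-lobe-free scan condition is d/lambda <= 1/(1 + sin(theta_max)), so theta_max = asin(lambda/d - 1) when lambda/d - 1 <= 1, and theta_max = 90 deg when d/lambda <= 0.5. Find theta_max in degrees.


lambda/d - 1 = 1/0.74300 - 1 = 0.3458950
theta_max = asin(0.3458950) = 20.24 deg

20.24 deg


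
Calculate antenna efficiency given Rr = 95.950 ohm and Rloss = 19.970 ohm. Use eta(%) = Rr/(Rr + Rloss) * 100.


eta = 95.950 / (95.950 + 19.970) * 100 = 82.77%

82.77%


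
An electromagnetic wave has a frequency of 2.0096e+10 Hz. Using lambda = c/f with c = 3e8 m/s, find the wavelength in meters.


lambda = c / f = 3.0000e+08 / 2.0096e+10 = 0.01493 m

0.01493 m


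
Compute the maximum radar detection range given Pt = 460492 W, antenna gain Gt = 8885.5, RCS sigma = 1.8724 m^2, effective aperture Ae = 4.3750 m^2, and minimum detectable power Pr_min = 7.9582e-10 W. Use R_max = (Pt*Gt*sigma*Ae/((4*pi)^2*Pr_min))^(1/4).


R^4 = 460492*8885.5*1.8724*4.3750 / ((4*pi)^2 * 7.9582e-10) = 2.667142e+17
R_max = 2.667142e+17^0.25 = 22725 m

22725 m


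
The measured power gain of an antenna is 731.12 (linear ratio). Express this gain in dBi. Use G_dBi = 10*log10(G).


G_dBi = 10 * log10(731.12) = 28.64 dBi

28.64 dBi


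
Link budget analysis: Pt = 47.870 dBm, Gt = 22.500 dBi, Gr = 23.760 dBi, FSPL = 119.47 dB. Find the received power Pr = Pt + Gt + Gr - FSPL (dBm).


Pr = 47.870 + 22.500 + 23.760 - 119.47 = -25.34 dBm

-25.34 dBm


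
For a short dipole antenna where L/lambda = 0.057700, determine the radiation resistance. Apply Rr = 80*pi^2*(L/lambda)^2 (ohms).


Rr = 80 * pi^2 * (0.057700)^2 = 80 * 9.869604 * 3.329290e-03 = 2.629 ohm

2.629 ohm


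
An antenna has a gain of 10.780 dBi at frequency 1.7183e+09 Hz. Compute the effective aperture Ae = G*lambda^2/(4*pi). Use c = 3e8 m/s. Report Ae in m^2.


lambda = c / f = 3.0000e+08 / 1.7183e+09 = 0.1745912 m
G_linear = 10^(10.780/10) = 11.96741
Ae = G_linear * lambda^2 / (4*pi) = 11.96741 * 0.1745912^2 / (4*pi) = 0.02903 m^2

0.02903 m^2


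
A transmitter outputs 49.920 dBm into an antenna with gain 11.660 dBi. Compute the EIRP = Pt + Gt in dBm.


EIRP = Pt + Gt = 49.920 + 11.660 = 61.58 dBm

61.58 dBm


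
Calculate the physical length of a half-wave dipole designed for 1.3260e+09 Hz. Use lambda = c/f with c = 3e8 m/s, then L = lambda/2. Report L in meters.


lambda = c / f = 3.0000e+08 / 1.3260e+09 = 0.2262443 m
L = lambda / 2 = 0.2262443 / 2 = 0.1131 m

0.1131 m


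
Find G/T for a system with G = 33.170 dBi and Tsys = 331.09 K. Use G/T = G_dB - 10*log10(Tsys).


G/T = 33.170 - 10*log10(331.09) = 33.170 - 25.19946 = 7.971 dB/K

7.971 dB/K


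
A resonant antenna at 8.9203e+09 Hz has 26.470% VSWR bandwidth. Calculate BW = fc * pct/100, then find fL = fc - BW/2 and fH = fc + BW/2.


BW = 8.9203e+09 * 26.470/100 = 2.361203e+09 Hz
fL = 8.9203e+09 - 2.361203e+09/2 = 7.740e+09 Hz
fH = 8.9203e+09 + 2.361203e+09/2 = 1.010e+10 Hz

BW=2.361e+09 Hz, fL=7.740e+09 Hz, fH=1.010e+10 Hz


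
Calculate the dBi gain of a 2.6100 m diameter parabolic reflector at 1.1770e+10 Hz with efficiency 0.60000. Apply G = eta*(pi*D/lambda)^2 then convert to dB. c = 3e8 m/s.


lambda = c / f = 3.0000e+08 / 1.1770e+10 = 0.02548853 m
G_linear = 0.60000 * (pi * 2.6100 / 0.02548853)^2 = 62092.97
G_dBi = 10 * log10(62092.97) = 47.93 dBi

47.93 dBi


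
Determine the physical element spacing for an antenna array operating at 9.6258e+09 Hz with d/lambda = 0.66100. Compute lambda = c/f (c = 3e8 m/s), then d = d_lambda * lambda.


lambda = c / f = 3.0000e+08 / 9.6258e+09 = 0.03116624 m
d = 0.66100 * 0.03116624 = 0.02060 m

0.02060 m


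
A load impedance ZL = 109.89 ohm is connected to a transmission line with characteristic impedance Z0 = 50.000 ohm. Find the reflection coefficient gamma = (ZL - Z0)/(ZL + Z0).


gamma = (109.89 - 50.000) / (109.89 + 50.000) = 0.3746

0.3746


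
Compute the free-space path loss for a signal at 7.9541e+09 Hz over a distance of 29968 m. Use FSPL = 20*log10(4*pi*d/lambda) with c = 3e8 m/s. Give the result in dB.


lambda = c / f = 3.0000e+08 / 7.9541e+09 = 0.03771640 m
FSPL = 20 * log10(4*pi*29968/0.03771640) = 140.0 dB

140.0 dB


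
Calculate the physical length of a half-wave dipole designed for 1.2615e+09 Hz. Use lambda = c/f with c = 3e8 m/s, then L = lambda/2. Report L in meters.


lambda = c / f = 3.0000e+08 / 1.2615e+09 = 0.2378121 m
L = lambda / 2 = 0.2378121 / 2 = 0.1189 m

0.1189 m


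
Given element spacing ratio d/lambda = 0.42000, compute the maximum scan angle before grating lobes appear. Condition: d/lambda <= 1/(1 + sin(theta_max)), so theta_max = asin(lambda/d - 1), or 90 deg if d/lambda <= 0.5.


lambda/d - 1 = 1/0.42000 - 1 = 1.380952 >= 1
d/lambda <= 0.5, so the array can scan to endfire without grating lobes: theta_max = 90 deg

90 deg


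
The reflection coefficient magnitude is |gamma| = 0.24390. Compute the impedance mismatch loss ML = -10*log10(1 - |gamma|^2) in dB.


ML = -10 * log10(1 - 0.24390^2) = -10 * log10(0.94051279) = 0.2664 dB

0.2664 dB


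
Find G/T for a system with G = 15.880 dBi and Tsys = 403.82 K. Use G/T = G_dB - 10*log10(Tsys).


G/T = 15.880 - 10*log10(403.82) = 15.880 - 26.06188 = -10.18 dB/K

-10.18 dB/K


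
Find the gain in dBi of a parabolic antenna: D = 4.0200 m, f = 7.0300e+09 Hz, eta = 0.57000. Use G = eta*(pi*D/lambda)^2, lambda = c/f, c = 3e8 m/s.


lambda = c / f = 3.0000e+08 / 7.0300e+09 = 0.04267425 m
G_linear = 0.57000 * (pi * 4.0200 / 0.04267425)^2 = 49922.34
G_dBi = 10 * log10(49922.34) = 46.98 dBi

46.98 dBi


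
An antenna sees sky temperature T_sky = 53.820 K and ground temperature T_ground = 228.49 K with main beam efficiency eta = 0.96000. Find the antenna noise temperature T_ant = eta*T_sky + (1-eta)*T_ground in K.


T_ant = 0.96000 * 53.820 + (1 - 0.96000) * 228.49 = 60.81 K

60.81 K


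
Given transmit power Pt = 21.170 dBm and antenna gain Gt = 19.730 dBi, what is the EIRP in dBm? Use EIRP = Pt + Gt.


EIRP = Pt + Gt = 21.170 + 19.730 = 40.90 dBm

40.90 dBm


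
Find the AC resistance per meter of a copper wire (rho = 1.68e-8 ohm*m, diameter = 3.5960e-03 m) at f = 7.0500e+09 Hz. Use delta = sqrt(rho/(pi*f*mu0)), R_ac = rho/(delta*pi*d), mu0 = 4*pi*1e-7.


delta = sqrt(1.68e-8 / (pi * 7.0500e+09 * 4*pi*1e-7)) = 7.769270e-07 m
R_ac = 1.68e-8 / (7.769270e-07 * pi * 3.5960e-03) = 1.914 ohm/m

1.914 ohm/m


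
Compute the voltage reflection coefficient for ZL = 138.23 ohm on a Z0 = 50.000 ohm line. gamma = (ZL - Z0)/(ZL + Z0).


gamma = (138.23 - 50.000) / (138.23 + 50.000) = 0.4687

0.4687


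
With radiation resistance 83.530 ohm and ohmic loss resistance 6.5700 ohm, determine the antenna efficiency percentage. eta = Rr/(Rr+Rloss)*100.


eta = 83.530 / (83.530 + 6.5700) * 100 = 92.71%

92.71%


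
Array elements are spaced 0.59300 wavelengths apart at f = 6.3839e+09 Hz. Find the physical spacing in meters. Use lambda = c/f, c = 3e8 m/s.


lambda = c / f = 3.0000e+08 / 6.3839e+09 = 0.04699322 m
d = 0.59300 * 0.04699322 = 0.02787 m

0.02787 m


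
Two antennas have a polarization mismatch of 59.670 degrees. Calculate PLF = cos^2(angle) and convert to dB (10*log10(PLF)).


PLF_linear = cos^2(59.670 deg) = 0.2550044
PLF_dB = 10 * log10(0.2550044) = -5.935 dB

-5.935 dB


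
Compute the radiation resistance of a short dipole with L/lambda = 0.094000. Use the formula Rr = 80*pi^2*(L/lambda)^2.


Rr = 80 * pi^2 * (0.094000)^2 = 80 * 9.869604 * 8.836000e-03 = 6.977 ohm

6.977 ohm


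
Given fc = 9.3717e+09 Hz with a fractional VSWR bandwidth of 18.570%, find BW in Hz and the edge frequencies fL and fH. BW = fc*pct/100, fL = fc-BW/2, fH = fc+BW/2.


BW = 9.3717e+09 * 18.570/100 = 1.740325e+09 Hz
fL = 9.3717e+09 - 1.740325e+09/2 = 8.502e+09 Hz
fH = 9.3717e+09 + 1.740325e+09/2 = 1.024e+10 Hz

BW=1.740e+09 Hz, fL=8.502e+09 Hz, fH=1.024e+10 Hz


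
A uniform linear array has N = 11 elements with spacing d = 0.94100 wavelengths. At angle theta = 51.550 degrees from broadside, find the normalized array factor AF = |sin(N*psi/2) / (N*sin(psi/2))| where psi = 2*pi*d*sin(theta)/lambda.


psi = 2*pi*0.94100*sin(51.550 deg) = 4.630363 rad
AF = |sin(11*4.630363/2) / (11*sin(4.630363/2))| = 0.04055

0.04055


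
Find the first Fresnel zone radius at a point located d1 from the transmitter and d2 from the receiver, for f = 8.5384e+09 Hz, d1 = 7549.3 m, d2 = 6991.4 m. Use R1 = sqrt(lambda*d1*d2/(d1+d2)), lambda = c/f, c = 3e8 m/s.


lambda = c / f = 3.0000e+08 / 8.5384e+09 = 0.03513539 m
R1 = sqrt(0.03513539 * 7549.3 * 6991.4 / (7549.3 + 6991.4)) = 11.29 m

11.29 m


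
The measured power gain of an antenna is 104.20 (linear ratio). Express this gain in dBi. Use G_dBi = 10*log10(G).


G_dBi = 10 * log10(104.20) = 20.18 dBi

20.18 dBi


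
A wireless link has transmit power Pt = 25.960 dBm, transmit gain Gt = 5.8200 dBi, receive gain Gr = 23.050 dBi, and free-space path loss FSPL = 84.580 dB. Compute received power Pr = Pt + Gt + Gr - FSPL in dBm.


Pr = 25.960 + 5.8200 + 23.050 - 84.580 = -29.75 dBm

-29.75 dBm


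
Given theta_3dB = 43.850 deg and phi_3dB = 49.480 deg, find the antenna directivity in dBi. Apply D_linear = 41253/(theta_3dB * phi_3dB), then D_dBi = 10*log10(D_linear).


D_linear = 41253 / (43.850 * 49.480) = 19.01325
D_dBi = 10 * log10(19.01325) = 12.79 dBi

12.79 dBi


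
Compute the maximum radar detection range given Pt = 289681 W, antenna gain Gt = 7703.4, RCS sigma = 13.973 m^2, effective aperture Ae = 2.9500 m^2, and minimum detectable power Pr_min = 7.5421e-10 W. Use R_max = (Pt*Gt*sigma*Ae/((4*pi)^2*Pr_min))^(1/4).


R^4 = 289681*7703.4*13.973*2.9500 / ((4*pi)^2 * 7.5421e-10) = 7.723286e+17
R_max = 7.723286e+17^0.25 = 29645 m

29645 m


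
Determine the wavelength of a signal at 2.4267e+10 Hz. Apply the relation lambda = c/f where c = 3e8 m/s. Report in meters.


lambda = c / f = 3.0000e+08 / 2.4267e+10 = 0.01236 m

0.01236 m


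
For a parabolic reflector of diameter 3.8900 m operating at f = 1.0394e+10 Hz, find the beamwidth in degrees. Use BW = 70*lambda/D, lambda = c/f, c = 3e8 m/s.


lambda = c / f = 3.0000e+08 / 1.0394e+10 = 0.02886281 m
BW = 70 * 0.02886281 / 3.8900 = 0.5194 deg

0.5194 deg


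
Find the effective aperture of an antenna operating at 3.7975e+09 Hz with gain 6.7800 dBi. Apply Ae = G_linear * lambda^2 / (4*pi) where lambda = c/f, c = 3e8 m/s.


lambda = c / f = 3.0000e+08 / 3.7975e+09 = 0.07899934 m
G_linear = 10^(6.7800/10) = 4.764310
Ae = G_linear * lambda^2 / (4*pi) = 4.764310 * 0.07899934^2 / (4*pi) = 2.366e-03 m^2

2.366e-03 m^2


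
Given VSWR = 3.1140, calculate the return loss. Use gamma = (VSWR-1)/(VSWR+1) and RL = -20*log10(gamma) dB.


gamma = (3.1140 - 1) / (3.1140 + 1) = 0.5138551
RL = -20 * log10(0.5138551) = 5.783 dB

5.783 dB


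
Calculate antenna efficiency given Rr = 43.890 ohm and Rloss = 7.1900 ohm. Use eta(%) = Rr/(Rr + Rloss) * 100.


eta = 43.890 / (43.890 + 7.1900) * 100 = 85.92%

85.92%


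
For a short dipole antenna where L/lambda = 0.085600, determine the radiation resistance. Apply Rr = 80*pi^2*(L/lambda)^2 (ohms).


Rr = 80 * pi^2 * (0.085600)^2 = 80 * 9.869604 * 7.327360e-03 = 5.785 ohm

5.785 ohm


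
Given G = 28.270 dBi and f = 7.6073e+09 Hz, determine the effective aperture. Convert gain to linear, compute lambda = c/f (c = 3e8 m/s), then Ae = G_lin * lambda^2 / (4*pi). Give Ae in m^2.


lambda = c / f = 3.0000e+08 / 7.6073e+09 = 0.03943581 m
G_linear = 10^(28.270/10) = 671.4289
Ae = G_linear * lambda^2 / (4*pi) = 671.4289 * 0.03943581^2 / (4*pi) = 0.08309 m^2

0.08309 m^2


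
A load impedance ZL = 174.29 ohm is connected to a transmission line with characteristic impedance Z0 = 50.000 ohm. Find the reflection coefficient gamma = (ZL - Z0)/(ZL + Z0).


gamma = (174.29 - 50.000) / (174.29 + 50.000) = 0.5541

0.5541


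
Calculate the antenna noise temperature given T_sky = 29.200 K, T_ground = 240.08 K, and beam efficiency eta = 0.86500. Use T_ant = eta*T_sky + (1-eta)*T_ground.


T_ant = 0.86500 * 29.200 + (1 - 0.86500) * 240.08 = 57.67 K

57.67 K


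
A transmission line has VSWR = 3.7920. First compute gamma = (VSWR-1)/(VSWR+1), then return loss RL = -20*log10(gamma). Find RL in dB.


gamma = (3.7920 - 1) / (3.7920 + 1) = 0.5826377
RL = -20 * log10(0.5826377) = 4.692 dB

4.692 dB


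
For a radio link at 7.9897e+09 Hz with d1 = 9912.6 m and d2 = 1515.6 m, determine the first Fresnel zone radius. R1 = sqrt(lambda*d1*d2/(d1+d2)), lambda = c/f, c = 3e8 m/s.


lambda = c / f = 3.0000e+08 / 7.9897e+09 = 0.03754834 m
R1 = sqrt(0.03754834 * 9912.6 * 1515.6 / (9912.6 + 1515.6)) = 7.026 m

7.026 m


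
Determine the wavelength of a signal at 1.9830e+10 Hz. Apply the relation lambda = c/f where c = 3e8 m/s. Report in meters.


lambda = c / f = 3.0000e+08 / 1.9830e+10 = 0.01513 m

0.01513 m


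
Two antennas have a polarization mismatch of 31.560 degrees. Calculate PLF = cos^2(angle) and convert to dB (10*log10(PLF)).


PLF_linear = cos^2(31.560 deg) = 0.7260617
PLF_dB = 10 * log10(0.7260617) = -1.390 dB

-1.390 dB


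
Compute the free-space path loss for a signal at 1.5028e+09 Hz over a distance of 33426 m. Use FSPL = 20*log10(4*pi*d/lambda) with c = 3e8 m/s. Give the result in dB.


lambda = c / f = 3.0000e+08 / 1.5028e+09 = 0.1996274 m
FSPL = 20 * log10(4*pi*33426/0.1996274) = 126.5 dB

126.5 dB


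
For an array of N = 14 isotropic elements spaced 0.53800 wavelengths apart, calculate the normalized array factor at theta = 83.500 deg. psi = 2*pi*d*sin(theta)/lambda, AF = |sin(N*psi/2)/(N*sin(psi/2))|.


psi = 2*pi*0.53800*sin(83.500 deg) = 3.358624 rad
AF = |sin(14*3.358624/2) / (14*sin(3.358624/2))| = 0.07176

0.07176


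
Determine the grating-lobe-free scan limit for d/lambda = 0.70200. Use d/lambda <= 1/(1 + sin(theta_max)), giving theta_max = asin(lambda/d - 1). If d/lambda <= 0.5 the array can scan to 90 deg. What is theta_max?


lambda/d - 1 = 1/0.70200 - 1 = 0.4245014
theta_max = asin(0.4245014) = 25.12 deg

25.12 deg


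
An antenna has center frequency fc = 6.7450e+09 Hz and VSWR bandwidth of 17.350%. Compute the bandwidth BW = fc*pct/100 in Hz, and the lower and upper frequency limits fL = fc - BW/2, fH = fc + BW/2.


BW = 6.7450e+09 * 17.350/100 = 1.170258e+09 Hz
fL = 6.7450e+09 - 1.170258e+09/2 = 6.160e+09 Hz
fH = 6.7450e+09 + 1.170258e+09/2 = 7.330e+09 Hz

BW=1.170e+09 Hz, fL=6.160e+09 Hz, fH=7.330e+09 Hz


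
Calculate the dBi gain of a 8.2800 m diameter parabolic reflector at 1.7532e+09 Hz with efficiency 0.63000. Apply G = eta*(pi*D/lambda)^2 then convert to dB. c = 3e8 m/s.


lambda = c / f = 3.0000e+08 / 1.7532e+09 = 0.1711157 m
G_linear = 0.63000 * (pi * 8.2800 / 0.1711157)^2 = 14558.65
G_dBi = 10 * log10(14558.65) = 41.63 dBi

41.63 dBi


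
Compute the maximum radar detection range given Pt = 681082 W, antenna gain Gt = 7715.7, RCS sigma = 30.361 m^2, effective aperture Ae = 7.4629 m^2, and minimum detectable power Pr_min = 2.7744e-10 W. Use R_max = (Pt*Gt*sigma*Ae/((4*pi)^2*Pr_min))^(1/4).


R^4 = 681082*7715.7*30.361*7.4629 / ((4*pi)^2 * 2.7744e-10) = 2.717751e+19
R_max = 2.717751e+19^0.25 = 72203 m

72203 m


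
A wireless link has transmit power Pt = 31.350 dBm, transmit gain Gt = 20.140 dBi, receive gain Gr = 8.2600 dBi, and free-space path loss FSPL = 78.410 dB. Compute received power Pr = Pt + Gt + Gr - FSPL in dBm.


Pr = 31.350 + 20.140 + 8.2600 - 78.410 = -18.66 dBm

-18.66 dBm


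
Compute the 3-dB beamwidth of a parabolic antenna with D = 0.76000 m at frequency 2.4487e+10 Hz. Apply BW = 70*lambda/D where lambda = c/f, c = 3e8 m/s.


lambda = c / f = 3.0000e+08 / 2.4487e+10 = 0.01225140 m
BW = 70 * 0.01225140 / 0.76000 = 1.128 deg

1.128 deg


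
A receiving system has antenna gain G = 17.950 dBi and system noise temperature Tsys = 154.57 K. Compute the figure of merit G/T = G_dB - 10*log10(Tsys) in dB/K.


G/T = 17.950 - 10*log10(154.57) = 17.950 - 21.89125 = -3.941 dB/K

-3.941 dB/K


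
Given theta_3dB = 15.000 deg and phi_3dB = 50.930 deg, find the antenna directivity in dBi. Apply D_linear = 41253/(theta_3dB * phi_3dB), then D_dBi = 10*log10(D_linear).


D_linear = 41253 / (15.000 * 50.930) = 53.99961
D_dBi = 10 * log10(53.99961) = 17.32 dBi

17.32 dBi


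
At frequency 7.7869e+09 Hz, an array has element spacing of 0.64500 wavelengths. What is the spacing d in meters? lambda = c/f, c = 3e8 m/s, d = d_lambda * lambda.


lambda = c / f = 3.0000e+08 / 7.7869e+09 = 0.03852624 m
d = 0.64500 * 0.03852624 = 0.02485 m

0.02485 m


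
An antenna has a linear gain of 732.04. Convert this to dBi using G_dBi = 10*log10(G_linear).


G_dBi = 10 * log10(732.04) = 28.65 dBi

28.65 dBi


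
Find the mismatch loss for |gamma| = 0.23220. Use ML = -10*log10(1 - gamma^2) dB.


ML = -10 * log10(1 - 0.23220^2) = -10 * log10(0.94608316) = 0.2407 dB

0.2407 dB


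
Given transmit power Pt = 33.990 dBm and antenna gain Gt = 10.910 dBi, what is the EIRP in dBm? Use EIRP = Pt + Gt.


EIRP = Pt + Gt = 33.990 + 10.910 = 44.90 dBm

44.90 dBm


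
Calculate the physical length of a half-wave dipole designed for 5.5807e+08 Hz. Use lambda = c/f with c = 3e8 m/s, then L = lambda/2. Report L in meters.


lambda = c / f = 3.0000e+08 / 5.5807e+08 = 0.5375670 m
L = lambda / 2 = 0.5375670 / 2 = 0.2688 m

0.2688 m


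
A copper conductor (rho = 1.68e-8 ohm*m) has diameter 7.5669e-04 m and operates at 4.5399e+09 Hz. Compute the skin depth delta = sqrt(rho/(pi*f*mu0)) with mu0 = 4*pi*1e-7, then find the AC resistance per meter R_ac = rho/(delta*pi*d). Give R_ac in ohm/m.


delta = sqrt(1.68e-8 / (pi * 4.5399e+09 * 4*pi*1e-7)) = 9.681700e-07 m
R_ac = 1.68e-8 / (9.681700e-07 * pi * 7.5669e-04) = 7.299 ohm/m

7.299 ohm/m


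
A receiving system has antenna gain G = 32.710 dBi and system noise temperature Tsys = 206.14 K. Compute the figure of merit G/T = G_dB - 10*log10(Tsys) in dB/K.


G/T = 32.710 - 10*log10(206.14) = 32.710 - 23.14162 = 9.568 dB/K

9.568 dB/K


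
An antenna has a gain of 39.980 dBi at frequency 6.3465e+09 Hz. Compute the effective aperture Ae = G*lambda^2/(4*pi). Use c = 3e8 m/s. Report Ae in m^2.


lambda = c / f = 3.0000e+08 / 6.3465e+09 = 0.04727015 m
G_linear = 10^(39.980/10) = 9954.054
Ae = G_linear * lambda^2 / (4*pi) = 9954.054 * 0.04727015^2 / (4*pi) = 1.770 m^2

1.770 m^2


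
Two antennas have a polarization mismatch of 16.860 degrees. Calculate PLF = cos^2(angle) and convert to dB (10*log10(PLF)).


PLF_linear = cos^2(16.860 deg) = 0.9158802
PLF_dB = 10 * log10(0.9158802) = -0.3816 dB

-0.3816 dB


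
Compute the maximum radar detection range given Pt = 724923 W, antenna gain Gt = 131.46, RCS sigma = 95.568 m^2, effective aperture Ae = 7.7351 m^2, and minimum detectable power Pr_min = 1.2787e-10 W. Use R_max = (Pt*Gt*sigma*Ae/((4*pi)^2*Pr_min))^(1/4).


R^4 = 724923*131.46*95.568*7.7351 / ((4*pi)^2 * 1.2787e-10) = 3.488796e+18
R_max = 3.488796e+18^0.25 = 43218 m

43218 m


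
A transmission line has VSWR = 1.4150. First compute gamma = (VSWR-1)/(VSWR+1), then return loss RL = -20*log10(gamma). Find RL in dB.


gamma = (1.4150 - 1) / (1.4150 + 1) = 0.1718427
RL = -20 * log10(0.1718427) = 15.30 dB

15.30 dB


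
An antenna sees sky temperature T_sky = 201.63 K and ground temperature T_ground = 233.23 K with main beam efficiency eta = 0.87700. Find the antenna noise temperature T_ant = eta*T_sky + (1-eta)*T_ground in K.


T_ant = 0.87700 * 201.63 + (1 - 0.87700) * 233.23 = 205.5 K

205.5 K


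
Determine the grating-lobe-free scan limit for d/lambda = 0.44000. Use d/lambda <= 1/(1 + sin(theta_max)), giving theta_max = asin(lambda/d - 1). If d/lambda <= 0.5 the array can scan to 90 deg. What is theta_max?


lambda/d - 1 = 1/0.44000 - 1 = 1.272727 >= 1
d/lambda <= 0.5, so the array can scan to endfire without grating lobes: theta_max = 90 deg

90 deg
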